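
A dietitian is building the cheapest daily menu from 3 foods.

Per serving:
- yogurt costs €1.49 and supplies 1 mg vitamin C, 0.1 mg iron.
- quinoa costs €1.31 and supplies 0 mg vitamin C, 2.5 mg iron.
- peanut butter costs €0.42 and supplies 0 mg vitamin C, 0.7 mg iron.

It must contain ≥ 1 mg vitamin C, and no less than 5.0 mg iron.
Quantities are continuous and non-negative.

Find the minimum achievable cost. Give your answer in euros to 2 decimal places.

€4.06

Set it up as a linear program. Let x1 = servings of yogurt, x2 = servings of quinoa, x3 = servings of peanut butter.
Minimize 1.49x1 + 1.31x2 + 0.42x3 s.t.:
  1x1 ≥ 1   (vitamin C)
  0.1x1 + 2.5x2 + 0.7x3 ≥ 5   (iron)
  x1, x2, x3 ≥ 0.
The cheapest feasible vertex uses only yogurt, quinoa; peanut butter is not used. Binding constraints: vitamin C and iron.
That vertex is x1 = 1, x2 = 1.96.
Total cost: 1.49·1 + 1.31·1.96 = 4.0576.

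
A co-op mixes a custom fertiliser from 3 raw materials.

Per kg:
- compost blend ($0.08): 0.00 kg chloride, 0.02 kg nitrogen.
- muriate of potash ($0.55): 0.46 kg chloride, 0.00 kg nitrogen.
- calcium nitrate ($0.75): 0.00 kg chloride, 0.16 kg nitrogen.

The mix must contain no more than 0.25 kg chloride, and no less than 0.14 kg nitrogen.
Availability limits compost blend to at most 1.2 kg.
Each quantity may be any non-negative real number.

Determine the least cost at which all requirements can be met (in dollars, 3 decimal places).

$0.640

Set it up as a linear program. Let x1 = kg of compost blend, x2 = kg of muriate of potash, x3 = kg of calcium nitrate.
Minimise 0.08x1 + 0.55x2 + 0.75x3 subject to:
  0.46x2 ≤ 0.25   (chloride)
  0.02x1 + 0.16x3 ≥ 0.14   (nitrogen)
  x1 ≤ 1.2
  x1, x2, x3 ≥ 0.
The optimal basis is {compost blend, calcium nitrate}; muriate of potash drops out. The nitrogen and the compost blend cap requirements are met with equality.
Optimal quantities: compost blend = 1.2 kg, calcium nitrate = 0.725 kg.
Hence cost = 0.08·1.2 + 0.75·0.725 = $0.63975.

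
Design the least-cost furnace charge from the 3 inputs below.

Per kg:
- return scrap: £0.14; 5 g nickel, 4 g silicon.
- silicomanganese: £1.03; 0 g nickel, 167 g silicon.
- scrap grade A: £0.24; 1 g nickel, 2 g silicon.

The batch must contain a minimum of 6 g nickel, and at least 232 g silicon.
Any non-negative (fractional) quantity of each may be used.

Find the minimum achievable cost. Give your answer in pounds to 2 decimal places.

Let x1 = kg of return scrap, x2 = kg of silicomanganese, x3 = kg of scrap grade A.
min 0.14x1 + 1.03x2 + 0.24x3 with:
  5x1 + 1x3 ≥ 6   (nickel)
  4x1 + 167x2 + 2x3 ≥ 232   (silicon)
  x1, x2, x3 ≥ 0.
The optimal basis is {return scrap, silicomanganese}; scrap grade A drops out. Binding constraints: nickel and silicon.
So return scrap = 1.2 kg, silicomanganese = 1.36 kg.
Cost = 0.14·1.2 + 1.03·1.36 = 1.5688.

£1.57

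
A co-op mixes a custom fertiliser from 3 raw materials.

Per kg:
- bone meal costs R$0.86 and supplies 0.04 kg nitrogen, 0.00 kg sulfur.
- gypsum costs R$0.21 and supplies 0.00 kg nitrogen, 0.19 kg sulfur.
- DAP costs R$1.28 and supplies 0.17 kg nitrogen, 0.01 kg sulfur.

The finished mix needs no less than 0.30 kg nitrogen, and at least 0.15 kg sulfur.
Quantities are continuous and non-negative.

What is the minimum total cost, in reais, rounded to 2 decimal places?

R$2.41

This is a linear program. Let x1 = kg of bone meal, x2 = kg of gypsum, x3 = kg of DAP.
min 0.86x1 + 0.21x2 + 1.28x3 subject to:
  0.04x1 + 0.17x3 ≥ 0.3   (nitrogen)
  0.19x2 + 0.01x3 ≥ 0.15   (sulfur)
  x1, x2, x3 ≥ 0.
The minimum-cost mix takes nothing from bone meal — only gypsum, DAP. Binding constraints: nitrogen and sulfur.
That vertex is x2 = 0.6966, x3 = 1.765.
Objective = 0.21·0.6966 + 1.28·1.765 = 2.4055.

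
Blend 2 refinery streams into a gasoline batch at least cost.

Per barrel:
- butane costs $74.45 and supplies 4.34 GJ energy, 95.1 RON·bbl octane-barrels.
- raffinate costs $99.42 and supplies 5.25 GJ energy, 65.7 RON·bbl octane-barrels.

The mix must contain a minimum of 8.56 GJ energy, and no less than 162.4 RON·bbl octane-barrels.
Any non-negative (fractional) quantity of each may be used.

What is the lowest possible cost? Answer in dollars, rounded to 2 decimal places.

Let x1 = barrels of butane, x2 = barrels of raffinate.
min 74.45x1 + 99.42x2 s.t.:
  4.34x1 + 5.25x2 ≥ 8.56   (energy)
  95.1x1 + 65.7x2 ≥ 162.4   (octane-barrels)
  x1, x2 ≥ 0.
The minimum-cost mix takes nothing from raffinate — only butane. Binding constraint: energy.
That vertex is x1 = 1.97235.
Objective = 74.45·1.97235 = 146.8415.

$146.84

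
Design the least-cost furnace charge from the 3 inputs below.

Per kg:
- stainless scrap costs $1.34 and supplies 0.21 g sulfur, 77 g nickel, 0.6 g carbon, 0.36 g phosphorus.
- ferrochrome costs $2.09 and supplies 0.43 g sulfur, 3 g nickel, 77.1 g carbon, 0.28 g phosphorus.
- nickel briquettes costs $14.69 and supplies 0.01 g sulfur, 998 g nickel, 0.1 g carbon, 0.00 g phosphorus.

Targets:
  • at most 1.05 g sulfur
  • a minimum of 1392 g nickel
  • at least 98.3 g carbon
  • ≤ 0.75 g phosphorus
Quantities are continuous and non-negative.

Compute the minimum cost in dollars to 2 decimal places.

$23.09

Let x1 = kg of stainless scrap, x2 = kg of ferrochrome, x3 = kg of nickel briquettes.
Minimize 1.34x1 + 2.09x2 + 14.69x3 subject to:
  0.21x1 + 0.43x2 + 0.01x3 ≤ 1.05   (sulfur)
  77x1 + 3x2 + 998x3 ≥ 1392   (nickel)
  0.6x1 + 77.1x2 + 0.1x3 ≥ 98.3   (carbon)
  0.36x1 + 0.28x2 ≤ 0.75   (phosphorus)
  x1, x2, x3 ≥ 0.
The optimal basis is {ferrochrome, nickel briquettes}; stainless scrap drops out. The nickel and carbon requirements are met with equality.
Optimal quantities: ferrochrome = 1.273 kg, nickel briquettes = 1.391 kg.
Objective = 2.09·1.273 + 14.69·1.391 = 23.0944.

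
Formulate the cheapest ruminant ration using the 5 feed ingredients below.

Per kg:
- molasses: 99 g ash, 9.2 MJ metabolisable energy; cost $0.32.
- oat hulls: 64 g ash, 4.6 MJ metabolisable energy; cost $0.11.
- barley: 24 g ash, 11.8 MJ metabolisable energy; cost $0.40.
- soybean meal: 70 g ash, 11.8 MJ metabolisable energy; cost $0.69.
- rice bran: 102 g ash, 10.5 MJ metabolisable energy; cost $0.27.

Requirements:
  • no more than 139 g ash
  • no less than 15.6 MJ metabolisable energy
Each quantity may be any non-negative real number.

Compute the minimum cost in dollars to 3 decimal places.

$0.415

This is a linear program. Let x1 = kg of molasses, x2 = kg of oat hulls, x3 = kg of barley, x4 = kg of soybean meal, x5 = kg of rice bran.
Minimize 0.32x1 + 0.11x2 + 0.4x3 + 0.69x4 + 0.27x5 subject to:
  99x1 + 64x2 + 24x3 + 70x4 + 102x5 ≤ 139   (ash)
  9.2x1 + 4.6x2 + 11.8x3 + 11.8x4 + 10.5x5 ≥ 15.6   (metabolisable energy)
  x1, x2, x3, x4, x5 ≥ 0.
The minimum-cost mix takes nothing from molasses, oat hulls, soybean meal — only barley, rice bran. The ash and metabolisable energy requirements are met with equality.
Optimal quantities: barley = 0.1384 kg, rice bran = 1.3302 kg.
Total cost: 0.4·0.1384 + 0.27·1.3302 = 0.41451.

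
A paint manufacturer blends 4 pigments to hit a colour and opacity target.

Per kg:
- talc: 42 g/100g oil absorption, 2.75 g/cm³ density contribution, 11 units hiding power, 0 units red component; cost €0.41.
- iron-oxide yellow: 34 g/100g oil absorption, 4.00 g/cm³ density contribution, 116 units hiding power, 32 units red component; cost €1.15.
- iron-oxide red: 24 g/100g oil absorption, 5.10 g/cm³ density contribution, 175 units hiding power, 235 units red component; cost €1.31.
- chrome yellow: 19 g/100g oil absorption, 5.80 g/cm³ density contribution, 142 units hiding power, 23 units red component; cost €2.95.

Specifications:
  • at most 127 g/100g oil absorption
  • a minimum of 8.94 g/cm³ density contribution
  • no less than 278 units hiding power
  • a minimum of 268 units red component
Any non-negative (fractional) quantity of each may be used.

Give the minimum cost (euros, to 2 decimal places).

€2.19

This is a linear program. Let x1 = kg of talc, x2 = kg of iron-oxide yellow, x3 = kg of iron-oxide red, x4 = kg of chrome yellow.
Minimize 0.41x1 + 1.15x2 + 1.31x3 + 2.95x4 with:
  42x1 + 34x2 + 24x3 + 19x4 ≤ 127   (oil absorption)
  2.75x1 + 4x2 + 5.1x3 + 5.8x4 ≥ 8.94   (density contribution)
  11x1 + 116x2 + 175x3 + 142x4 ≥ 278   (hiding power)
  32x2 + 235x3 + 23x4 ≥ 268   (red component)
  x1, x2, x3, x4 ≥ 0.
The optimal basis is {talc, iron-oxide red}; iron-oxide yellow, chrome yellow drop out. Binding constraints: density contribution and hiding power.
Optimal quantities: talc = 0.3451 kg, iron-oxide red = 1.567 kg.
Cost = 0.41·0.3451 + 1.31·1.567 = 2.1943.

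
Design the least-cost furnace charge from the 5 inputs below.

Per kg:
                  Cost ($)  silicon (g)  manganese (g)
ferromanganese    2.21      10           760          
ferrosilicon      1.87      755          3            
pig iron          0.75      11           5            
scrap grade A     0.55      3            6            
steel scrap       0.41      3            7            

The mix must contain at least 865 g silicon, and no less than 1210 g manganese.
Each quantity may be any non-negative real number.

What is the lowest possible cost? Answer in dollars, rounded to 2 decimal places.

$5.61

Let x1 = kg of ferromanganese, x2 = kg of ferrosilicon, x3 = kg of pig iron, x4 = kg of scrap grade A, x5 = kg of steel scrap.
Minimise 2.21x1 + 1.87x2 + 0.75x3 + 0.55x4 + 0.41x5 with:
  10x1 + 755x2 + 11x3 + 3x4 + 3x5 ≥ 865   (silicon)
  760x1 + 3x2 + 5x3 + 6x4 + 7x5 ≥ 1210   (manganese)
  x1, x2, x3, x4, x5 ≥ 0.
The minimum-cost mix takes nothing from pig iron, scrap grade A, steel scrap — only ferromanganese, ferrosilicon. There the silicon and manganese constraints are tight.
Optimal quantities: ferromanganese = 1.588 kg, ferrosilicon = 1.125 kg.
Total cost: 2.21·1.588 + 1.87·1.125 = 5.6132.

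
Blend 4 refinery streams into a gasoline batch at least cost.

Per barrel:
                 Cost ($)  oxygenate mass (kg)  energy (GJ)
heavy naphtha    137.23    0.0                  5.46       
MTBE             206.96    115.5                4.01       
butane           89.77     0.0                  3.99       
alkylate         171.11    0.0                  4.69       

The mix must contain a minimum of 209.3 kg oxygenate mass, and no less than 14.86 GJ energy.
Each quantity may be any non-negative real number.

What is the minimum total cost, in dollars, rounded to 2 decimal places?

Set it up as a linear program. Let x1 = barrels of heavy naphtha, x2 = barrels of MTBE, x3 = barrels of butane, x4 = barrels of alkylate.
Minimize 137.23x1 + 206.96x2 + 89.77x3 + 171.11x4 with:
  115.5x2 ≥ 209.3   (oxygenate mass)
  5.46x1 + 4.01x2 + 3.99x3 + 4.69x4 ≥ 14.86   (energy)
  x1, x2, x3, x4 ≥ 0.
The minimum-cost mix takes nothing from heavy naphtha, alkylate — only MTBE, butane. The oxygenate mass and energy requirements are met with equality.
Solving gives x2 = 1.81212, x3 = 1.90311.
Total cost: 206.96·1.81212 + 89.77·1.90311 = 545.8785.

$545.88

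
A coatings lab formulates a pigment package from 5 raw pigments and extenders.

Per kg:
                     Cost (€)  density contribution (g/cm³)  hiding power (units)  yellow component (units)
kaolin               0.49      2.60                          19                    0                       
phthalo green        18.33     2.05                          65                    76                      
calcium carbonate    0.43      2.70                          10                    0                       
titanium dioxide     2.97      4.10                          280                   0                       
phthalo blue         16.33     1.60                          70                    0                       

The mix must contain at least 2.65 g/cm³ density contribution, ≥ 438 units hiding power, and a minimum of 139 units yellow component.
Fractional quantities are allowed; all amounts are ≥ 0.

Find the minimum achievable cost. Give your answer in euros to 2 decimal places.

€36.91

Set it up as a linear program. Let x1 = kg of kaolin, x2 = kg of phthalo green, x3 = kg of calcium carbonate, x4 = kg of titanium dioxide, x5 = kg of phthalo blue.
Minimize 0.49x1 + 18.33x2 + 0.43x3 + 2.97x4 + 16.33x5 subject to:
  2.6x1 + 2.05x2 + 2.7x3 + 4.1x4 + 1.6x5 ≥ 2.65   (density contribution)
  19x1 + 65x2 + 10x3 + 280x4 + 70x5 ≥ 438   (hiding power)
  76x2 ≥ 139   (yellow component)
  x1, x2, x3, x4, x5 ≥ 0.
The minimum-cost mix takes nothing from kaolin, calcium carbonate, phthalo blue — only phthalo green, titanium dioxide. The hiding power and yellow component requirements are met with equality.
Optimal quantities: phthalo green = 1.829 kg, titanium dioxide = 1.14 kg.
Total cost: 18.33·1.829 + 2.97·1.14 = 36.9114.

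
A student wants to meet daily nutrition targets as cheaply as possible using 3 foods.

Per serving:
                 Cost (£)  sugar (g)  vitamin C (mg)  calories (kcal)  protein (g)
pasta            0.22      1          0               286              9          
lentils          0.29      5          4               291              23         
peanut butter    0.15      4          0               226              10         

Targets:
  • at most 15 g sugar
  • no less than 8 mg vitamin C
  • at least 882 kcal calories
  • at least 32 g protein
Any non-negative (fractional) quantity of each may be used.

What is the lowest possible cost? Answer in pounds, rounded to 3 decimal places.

£0.781

Let x1 = servings of pasta, x2 = servings of lentils, x3 = servings of peanut butter.
min 0.22x1 + 0.29x2 + 0.15x3 with:
  1x1 + 5x2 + 4x3 ≤ 15   (sugar)
  4x2 ≥ 8   (vitamin C)
  286x1 + 291x2 + 226x3 ≥ 882   (calories)
  9x1 + 23x2 + 10x3 ≥ 32   (protein)
  x1, x2, x3 ≥ 0.
The optimal mix uses every input. There the sugar, vitamin C, calories constraints are tight.
Solving gives x1 = 0.07625, x2 = 2, x3 = 1.231.
Cost = 0.22·0.07625 + 0.29·2 + 0.15·1.231 = 0.78143.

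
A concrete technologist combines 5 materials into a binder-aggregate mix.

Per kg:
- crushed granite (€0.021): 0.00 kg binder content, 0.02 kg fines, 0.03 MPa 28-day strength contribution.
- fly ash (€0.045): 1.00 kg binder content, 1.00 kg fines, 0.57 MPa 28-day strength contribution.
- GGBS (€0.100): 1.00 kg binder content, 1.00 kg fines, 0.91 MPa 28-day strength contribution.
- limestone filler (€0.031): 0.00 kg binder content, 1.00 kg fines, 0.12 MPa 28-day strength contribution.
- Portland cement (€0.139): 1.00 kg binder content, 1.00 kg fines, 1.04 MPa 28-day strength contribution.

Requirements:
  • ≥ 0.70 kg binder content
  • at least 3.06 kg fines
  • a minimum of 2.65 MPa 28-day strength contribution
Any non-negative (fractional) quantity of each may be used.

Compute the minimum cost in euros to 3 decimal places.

€0.209

This is a linear program. Let x1 = kg of crushed granite, x2 = kg of fly ash, x3 = kg of GGBS, x4 = kg of limestone filler, x5 = kg of Portland cement.
Minimise 0.021x1 + 0.045x2 + 0.1x3 + 0.031x4 + 0.139x5 s.t.:
  1x2 + 1x3 + 1x5 ≥ 0.7   (binder content)
  0.02x1 + 1x2 + 1x3 + 1x4 + 1x5 ≥ 3.06   (fines)
  0.03x1 + 0.57x2 + 0.91x3 + 0.12x4 + 1.04x5 ≥ 2.65   (28-day strength contribution)
  x1, x2, x3, x4, x5 ≥ 0.
The optimal basis is {fly ash}; crushed granite, GGBS, limestone filler, Portland cement drop out. The 28-day strength contribution requirement is met with equality.
That vertex is x2 = 4.649.
Hence cost = 0.045·4.649 = €0.20921.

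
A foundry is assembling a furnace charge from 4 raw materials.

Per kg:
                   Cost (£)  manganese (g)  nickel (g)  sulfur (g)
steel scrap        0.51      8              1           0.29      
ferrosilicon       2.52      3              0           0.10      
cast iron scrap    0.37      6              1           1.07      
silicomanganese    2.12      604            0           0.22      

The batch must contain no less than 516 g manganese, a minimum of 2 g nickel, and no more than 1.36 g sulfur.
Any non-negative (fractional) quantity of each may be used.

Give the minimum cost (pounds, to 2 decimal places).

Let x1 = kg of steel scrap, x2 = kg of ferrosilicon, x3 = kg of cast iron scrap, x4 = kg of silicomanganese.
min 0.51x1 + 2.52x2 + 0.37x3 + 2.12x4 s.t.:
  8x1 + 3x2 + 6x3 + 604x4 ≥ 516   (manganese)
  1x1 + 1x3 ≥ 2   (nickel)
  0.29x1 + 0.1x2 + 1.07x3 + 0.22x4 ≤ 1.36   (sulfur)
  x1, x2, x3, x4 ≥ 0.
At the optimum only steel scrap, cast iron scrap, silicomanganese are positive (ferrosilicon = 0). There the manganese, nickel, sulfur constraints are tight.
So steel scrap = 1.234 kg, cast iron scrap = 0.7658 kg, silicomanganese = 0.8304 kg.
Objective = 0.51·1.234 + 0.37·0.7658 + 2.12·0.8304 = 2.6731.

£2.67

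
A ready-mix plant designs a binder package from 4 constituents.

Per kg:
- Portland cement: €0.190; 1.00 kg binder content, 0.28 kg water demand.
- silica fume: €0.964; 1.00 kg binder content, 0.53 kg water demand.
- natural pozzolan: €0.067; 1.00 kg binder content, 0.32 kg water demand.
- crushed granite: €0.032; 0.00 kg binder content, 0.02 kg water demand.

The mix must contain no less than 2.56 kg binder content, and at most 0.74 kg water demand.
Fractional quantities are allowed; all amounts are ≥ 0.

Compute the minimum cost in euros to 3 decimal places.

€0.415

Let x1 = kg of Portland cement, x2 = kg of silica fume, x3 = kg of natural pozzolan, x4 = kg of crushed granite.
Minimise 0.19x1 + 0.964x2 + 0.067x3 + 0.032x4 with:
  1x1 + 1x2 + 1x3 ≥ 2.56   (binder content)
  0.28x1 + 0.53x2 + 0.32x3 + 0.02x4 ≤ 0.74   (water demand)
  x1, x2, x3, x4 ≥ 0.
The minimum-cost mix takes nothing from silica fume, crushed granite — only Portland cement, natural pozzolan. The binder content and water demand requirements are met with equality.
Solving gives x1 = 1.98, x3 = 0.58.
Total cost: 0.19·1.98 + 0.067·0.58 = 0.41506.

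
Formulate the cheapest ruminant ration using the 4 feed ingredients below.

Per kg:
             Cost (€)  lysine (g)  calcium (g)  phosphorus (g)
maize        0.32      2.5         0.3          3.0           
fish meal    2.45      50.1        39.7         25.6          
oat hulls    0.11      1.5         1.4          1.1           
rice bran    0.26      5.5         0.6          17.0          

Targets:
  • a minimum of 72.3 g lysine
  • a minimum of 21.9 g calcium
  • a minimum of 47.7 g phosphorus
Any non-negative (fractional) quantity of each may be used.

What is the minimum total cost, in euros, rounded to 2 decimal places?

€3.45

Let x1 = kg of maize, x2 = kg of fish meal, x3 = kg of oat hulls, x4 = kg of rice bran.
Minimize 0.32x1 + 2.45x2 + 0.11x3 + 0.26x4 s.t.:
  2.5x1 + 50.1x2 + 1.5x3 + 5.5x4 ≥ 72.3   (lysine)
  0.3x1 + 39.7x2 + 1.4x3 + 0.6x4 ≥ 21.9   (calcium)
  3x1 + 25.6x2 + 1.1x3 + 17x4 ≥ 47.7   (phosphorus)
  x1, x2, x3, x4 ≥ 0.
The cheapest feasible vertex uses only fish meal, rice bran; maize, oat hulls are not used. There the lysine and calcium constraints are tight.
Solving gives x2 = 0.4093, x4 = 9.417.
Cost = 2.45·0.4093 + 0.26·9.417 = 3.4512.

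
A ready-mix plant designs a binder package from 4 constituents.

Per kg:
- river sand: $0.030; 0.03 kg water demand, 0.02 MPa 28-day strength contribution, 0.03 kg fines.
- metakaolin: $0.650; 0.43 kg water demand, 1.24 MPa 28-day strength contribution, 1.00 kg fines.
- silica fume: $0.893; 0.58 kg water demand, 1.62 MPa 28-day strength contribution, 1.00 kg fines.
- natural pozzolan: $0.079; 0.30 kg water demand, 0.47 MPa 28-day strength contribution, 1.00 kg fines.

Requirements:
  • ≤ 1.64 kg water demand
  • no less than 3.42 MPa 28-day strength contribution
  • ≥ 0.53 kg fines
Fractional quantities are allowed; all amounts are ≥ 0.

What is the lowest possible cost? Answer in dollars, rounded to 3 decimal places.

$1.238

Treat it as an LP. Let x1 = kg of river sand, x2 = kg of metakaolin, x3 = kg of silica fume, x4 = kg of natural pozzolan.
Minimise 0.03x1 + 0.65x2 + 0.893x3 + 0.079x4 subject to:
  0.03x1 + 0.43x2 + 0.58x3 + 0.3x4 ≤ 1.64   (water demand)
  0.02x1 + 1.24x2 + 1.62x3 + 0.47x4 ≥ 3.42   (28-day strength contribution)
  0.03x1 + 1x2 + 1x3 + 1x4 ≥ 0.53   (fines)
  x1, x2, x3, x4 ≥ 0.
At the optimum only metakaolin, natural pozzolan are positive (river sand, silica fume = 0). Binding constraints: water demand and 28-day strength contribution.
Solving gives x2 = 1.502, x4 = 3.314.
Hence cost = 0.65·1.502 + 0.079·3.314 = $1.23811.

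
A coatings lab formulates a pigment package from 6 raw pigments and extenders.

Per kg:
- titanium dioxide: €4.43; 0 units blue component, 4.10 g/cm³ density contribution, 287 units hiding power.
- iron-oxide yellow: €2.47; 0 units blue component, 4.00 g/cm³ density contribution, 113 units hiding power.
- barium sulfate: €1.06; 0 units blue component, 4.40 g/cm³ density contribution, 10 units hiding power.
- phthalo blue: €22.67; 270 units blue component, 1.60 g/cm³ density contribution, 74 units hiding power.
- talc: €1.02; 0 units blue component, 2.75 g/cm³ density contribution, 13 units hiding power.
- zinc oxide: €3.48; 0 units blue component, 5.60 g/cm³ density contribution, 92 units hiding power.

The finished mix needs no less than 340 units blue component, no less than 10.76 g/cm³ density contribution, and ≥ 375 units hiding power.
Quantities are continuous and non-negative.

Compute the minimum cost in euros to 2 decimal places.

€33.90

Set it up as a linear program. Let x1 = kg of titanium dioxide, x2 = kg of iron-oxide yellow, x3 = kg of barium sulfate, x4 = kg of phthalo blue, x5 = kg of talc, x6 = kg of zinc oxide.
min 4.43x1 + 2.47x2 + 1.06x3 + 22.67x4 + 1.02x5 + 3.48x6 s.t.:
  270x4 ≥ 340   (blue component)
  4.1x1 + 4x2 + 4.4x3 + 1.6x4 + 2.75x5 + 5.6x6 ≥ 10.76   (density contribution)
  287x1 + 113x2 + 10x3 + 74x4 + 13x5 + 92x6 ≥ 375   (hiding power)
  x1, x2, x3, x4, x5, x6 ≥ 0.
The minimum-cost mix takes nothing from iron-oxide yellow, talc, zinc oxide — only titanium dioxide, barium sulfate, phthalo blue. The blue component, density contribution, hiding power requirements are met with equality.
Optimal quantities: titanium dioxide = 0.9433 kg, barium sulfate = 1.109 kg, phthalo blue = 1.259 kg.
Total cost: 4.43·0.9433 + 1.06·1.109 + 22.67·1.259 = 33.8959.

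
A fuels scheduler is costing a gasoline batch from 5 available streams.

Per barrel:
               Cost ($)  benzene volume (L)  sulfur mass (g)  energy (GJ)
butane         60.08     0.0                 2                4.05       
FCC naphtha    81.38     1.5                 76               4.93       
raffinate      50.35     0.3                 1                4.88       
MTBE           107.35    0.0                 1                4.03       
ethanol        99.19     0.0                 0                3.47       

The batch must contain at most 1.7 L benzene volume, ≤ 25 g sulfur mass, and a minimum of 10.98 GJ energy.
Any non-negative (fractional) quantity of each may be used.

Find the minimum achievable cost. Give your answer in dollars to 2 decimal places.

$113.29

This is a linear program. Let x1 = barrels of butane, x2 = barrels of FCC naphtha, x3 = barrels of raffinate, x4 = barrels of MTBE, x5 = barrels of ethanol.
min 60.08x1 + 81.38x2 + 50.35x3 + 107.35x4 + 99.19x5 s.t.:
  1.5x2 + 0.3x3 ≤ 1.7   (benzene volume)
  2x1 + 76x2 + 1x3 + 1x4 ≤ 25   (sulfur mass)
  4.05x1 + 4.93x2 + 4.88x3 + 4.03x4 + 3.47x5 ≥ 10.98   (energy)
  x1, x2, x3, x4, x5 ≥ 0.
The cheapest feasible vertex uses only raffinate; butane, FCC naphtha, MTBE, ethanol are not used. There the energy constraint is tight.
Optimal quantities: raffinate = 2.25 barrels.
Total cost: 50.35·2.25 = 113.2875.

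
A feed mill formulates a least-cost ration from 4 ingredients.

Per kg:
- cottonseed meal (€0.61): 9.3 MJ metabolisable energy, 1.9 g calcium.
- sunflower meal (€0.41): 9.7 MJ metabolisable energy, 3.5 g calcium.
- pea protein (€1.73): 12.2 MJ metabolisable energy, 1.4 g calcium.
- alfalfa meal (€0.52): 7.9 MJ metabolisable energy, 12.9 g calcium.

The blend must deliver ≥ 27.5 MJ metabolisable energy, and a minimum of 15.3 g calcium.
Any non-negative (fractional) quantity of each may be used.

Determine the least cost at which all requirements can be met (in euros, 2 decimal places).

This is a linear program. Let x1 = kg of cottonseed meal, x2 = kg of sunflower meal, x3 = kg of pea protein, x4 = kg of alfalfa meal.
Minimise 0.61x1 + 0.41x2 + 1.73x3 + 0.52x4 subject to:
  9.3x1 + 9.7x2 + 12.2x3 + 7.9x4 ≥ 27.5   (metabolisable energy)
  1.9x1 + 3.5x2 + 1.4x3 + 12.9x4 ≥ 15.3   (calcium)
  x1, x2, x3, x4 ≥ 0.
The minimum-cost mix takes nothing from cottonseed meal, pea protein — only sunflower meal, alfalfa meal. Binding constraints: metabolisable energy and calcium.
That vertex is x2 = 2.399, x4 = 0.5351.
Cost = 0.41·2.399 + 0.52·0.5351 = 1.2618.

€1.26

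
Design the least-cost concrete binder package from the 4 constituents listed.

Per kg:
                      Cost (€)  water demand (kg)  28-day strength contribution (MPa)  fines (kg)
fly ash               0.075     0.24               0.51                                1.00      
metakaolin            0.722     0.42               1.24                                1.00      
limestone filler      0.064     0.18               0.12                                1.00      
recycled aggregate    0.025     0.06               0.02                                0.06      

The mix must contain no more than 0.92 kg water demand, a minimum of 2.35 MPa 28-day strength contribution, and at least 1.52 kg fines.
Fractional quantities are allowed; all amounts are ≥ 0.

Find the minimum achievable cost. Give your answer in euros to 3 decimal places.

€0.959

Let x1 = kg of fly ash, x2 = kg of metakaolin, x3 = kg of limestone filler, x4 = kg of recycled aggregate.
min 0.075x1 + 0.722x2 + 0.064x3 + 0.025x4 with:
  0.24x1 + 0.42x2 + 0.18x3 + 0.06x4 ≤ 0.92   (water demand)
  0.51x1 + 1.24x2 + 0.12x3 + 0.02x4 ≥ 2.35   (28-day strength contribution)
  1x1 + 1x2 + 1x3 + 0.06x4 ≥ 1.52   (fines)
  x1, x2, x3, x4 ≥ 0.
The minimum-cost mix takes nothing from limestone filler, recycled aggregate — only fly ash, metakaolin. There the water demand and 28-day strength contribution constraints are tight.
Solving gives x1 = 1.844, x2 = 1.137.
Hence cost = 0.075·1.844 + 0.722·1.137 = €0.95921.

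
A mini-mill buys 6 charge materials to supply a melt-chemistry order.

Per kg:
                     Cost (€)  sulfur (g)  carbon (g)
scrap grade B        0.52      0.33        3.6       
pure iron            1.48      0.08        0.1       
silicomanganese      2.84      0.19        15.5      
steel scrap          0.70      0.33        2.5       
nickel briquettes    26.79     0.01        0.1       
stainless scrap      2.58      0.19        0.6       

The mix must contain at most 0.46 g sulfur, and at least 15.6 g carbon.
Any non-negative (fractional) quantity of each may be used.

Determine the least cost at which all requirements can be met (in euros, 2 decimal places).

€2.73

This is a linear program. Let x1 = kg of scrap grade B, x2 = kg of pure iron, x3 = kg of silicomanganese, x4 = kg of steel scrap, x5 = kg of nickel briquettes, x6 = kg of stainless scrap.
min 0.52x1 + 1.48x2 + 2.84x3 + 0.7x4 + 26.79x5 + 2.58x6 with:
  0.33x1 + 0.08x2 + 0.19x3 + 0.33x4 + 0.01x5 + 0.19x6 ≤ 0.46   (sulfur)
  3.6x1 + 0.1x2 + 15.5x3 + 2.5x4 + 0.1x5 + 0.6x6 ≥ 15.6   (carbon)
  x1, x2, x3, x4, x5, x6 ≥ 0.
The cheapest feasible vertex uses only scrap grade B, silicomanganese; pure iron, steel scrap, nickel briquettes, stainless scrap are not used. Binding constraints: sulfur and carbon.
That vertex is x1 = 0.9402, x3 = 0.7881.
Total cost: 0.52·0.9402 + 2.84·0.7881 = 2.7271.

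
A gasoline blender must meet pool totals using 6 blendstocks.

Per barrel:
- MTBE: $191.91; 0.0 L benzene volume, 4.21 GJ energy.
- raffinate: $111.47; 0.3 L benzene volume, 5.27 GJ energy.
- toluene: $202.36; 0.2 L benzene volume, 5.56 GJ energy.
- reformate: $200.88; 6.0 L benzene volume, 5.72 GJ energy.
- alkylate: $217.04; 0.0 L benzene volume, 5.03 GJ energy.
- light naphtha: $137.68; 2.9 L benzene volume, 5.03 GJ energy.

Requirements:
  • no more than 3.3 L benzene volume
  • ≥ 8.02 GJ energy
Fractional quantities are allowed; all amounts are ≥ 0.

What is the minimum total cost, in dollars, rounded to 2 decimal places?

$169.64

This is a linear program. Let x1 = barrels of MTBE, x2 = barrels of raffinate, x3 = barrels of toluene, x4 = barrels of reformate, x5 = barrels of alkylate, x6 = barrels of light naphtha.
min 191.91x1 + 111.47x2 + 202.36x3 + 200.88x4 + 217.04x5 + 137.68x6 subject to:
  0.3x2 + 0.2x3 + 6x4 + 2.9x6 ≤ 3.3   (benzene volume)
  4.21x1 + 5.27x2 + 5.56x3 + 5.72x4 + 5.03x5 + 5.03x6 ≥ 8.02   (energy)
  x1, x2, x3, x4, x5, x6 ≥ 0.
At the optimum only raffinate is positive (MTBE, toluene, reformate, alkylate, light naphtha = 0). Binding constraint: energy.
That vertex is x2 = 1.5218.
Cost = 111.47·1.5218 = 169.63505.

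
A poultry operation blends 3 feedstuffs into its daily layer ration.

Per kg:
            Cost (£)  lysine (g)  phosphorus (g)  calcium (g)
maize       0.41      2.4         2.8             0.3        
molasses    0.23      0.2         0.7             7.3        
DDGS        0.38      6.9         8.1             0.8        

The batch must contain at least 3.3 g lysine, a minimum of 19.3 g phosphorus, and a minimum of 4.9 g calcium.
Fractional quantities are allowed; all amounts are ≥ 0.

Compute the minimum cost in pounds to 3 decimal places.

Treat it as an LP. Let x1 = kg of maize, x2 = kg of molasses, x3 = kg of DDGS.
Minimize 0.41x1 + 0.23x2 + 0.38x3 s.t.:
  2.4x1 + 0.2x2 + 6.9x3 ≥ 3.3   (lysine)
  2.8x1 + 0.7x2 + 8.1x3 ≥ 19.3   (phosphorus)
  0.3x1 + 7.3x2 + 0.8x3 ≥ 4.9   (calcium)
  x1, x2, x3 ≥ 0.
The cheapest feasible vertex uses only molasses, DDGS; maize is not used. Binding constraints: phosphorus and calcium.
That vertex is x2 = 0.414, x3 = 2.347.
Cost = 0.23·0.414 + 0.38·2.347 = 0.98708.

£0.987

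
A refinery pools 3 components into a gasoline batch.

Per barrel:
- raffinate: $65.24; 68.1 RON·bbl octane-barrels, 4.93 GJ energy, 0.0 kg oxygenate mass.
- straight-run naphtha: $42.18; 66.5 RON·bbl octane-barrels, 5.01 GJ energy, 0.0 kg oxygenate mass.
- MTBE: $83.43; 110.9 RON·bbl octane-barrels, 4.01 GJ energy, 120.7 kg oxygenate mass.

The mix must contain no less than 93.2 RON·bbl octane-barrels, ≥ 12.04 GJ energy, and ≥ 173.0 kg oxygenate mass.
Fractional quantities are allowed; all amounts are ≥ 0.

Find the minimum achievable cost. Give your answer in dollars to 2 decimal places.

$172.56

Let x1 = barrels of raffinate, x2 = barrels of straight-run naphtha, x3 = barrels of MTBE.
Minimize 65.24x1 + 42.18x2 + 83.43x3 s.t.:
  68.1x1 + 66.5x2 + 110.9x3 ≥ 93.2   (octane-barrels)
  4.93x1 + 5.01x2 + 4.01x3 ≥ 12.04   (energy)
  120.7x3 ≥ 173   (oxygenate mass)
  x1, x2, x3 ≥ 0.
The cheapest feasible vertex uses only straight-run naphtha, MTBE; raffinate is not used. Binding constraints: energy and oxygenate mass.
Optimal quantities: straight-run naphtha = 1.256 barrels, MTBE = 1.4333 barrels.
Hence cost = 42.18·1.256 + 83.43·1.4333 = $172.5583.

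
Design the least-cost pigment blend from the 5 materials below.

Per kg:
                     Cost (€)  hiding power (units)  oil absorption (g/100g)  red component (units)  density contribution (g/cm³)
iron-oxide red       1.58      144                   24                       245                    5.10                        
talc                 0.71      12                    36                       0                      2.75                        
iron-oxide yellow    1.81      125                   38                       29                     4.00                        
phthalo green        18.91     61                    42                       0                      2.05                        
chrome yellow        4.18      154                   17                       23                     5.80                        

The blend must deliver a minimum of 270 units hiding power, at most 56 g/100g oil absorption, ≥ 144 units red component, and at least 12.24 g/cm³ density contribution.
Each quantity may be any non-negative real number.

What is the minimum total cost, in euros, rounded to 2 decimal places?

€4.16

Treat it as an LP. Let x1 = kg of iron-oxide red, x2 = kg of talc, x3 = kg of iron-oxide yellow, x4 = kg of phthalo green, x5 = kg of chrome yellow.
Minimise 1.58x1 + 0.71x2 + 1.81x3 + 18.91x4 + 4.18x5 s.t.:
  144x1 + 12x2 + 125x3 + 61x4 + 154x5 ≥ 270   (hiding power)
  24x1 + 36x2 + 38x3 + 42x4 + 17x5 ≤ 56   (oil absorption)
  245x1 + 29x3 + 23x5 ≥ 144   (red component)
  5.1x1 + 2.75x2 + 4x3 + 2.05x4 + 5.8x5 ≥ 12.24   (density contribution)
  x1, x2, x3, x4, x5 ≥ 0.
The optimal basis is {iron-oxide red, chrome yellow}; talc, iron-oxide yellow, phthalo green drop out. Binding constraints: oil absorption and density contribution.
So iron-oxide red = 2.223 kg, chrome yellow = 0.1554 kg.
Hence cost = 1.58·2.223 + 4.18·0.1554 = €4.1619.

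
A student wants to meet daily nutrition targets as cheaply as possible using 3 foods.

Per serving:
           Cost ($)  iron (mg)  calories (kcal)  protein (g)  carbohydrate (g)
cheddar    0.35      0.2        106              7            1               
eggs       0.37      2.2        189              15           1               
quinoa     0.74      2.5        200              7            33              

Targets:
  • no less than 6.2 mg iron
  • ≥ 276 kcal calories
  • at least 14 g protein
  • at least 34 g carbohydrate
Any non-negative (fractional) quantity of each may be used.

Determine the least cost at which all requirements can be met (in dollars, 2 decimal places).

$1.36

Let x1 = servings of cheddar, x2 = servings of eggs, x3 = servings of quinoa.
Minimize 0.35x1 + 0.37x2 + 0.74x3 subject to:
  0.2x1 + 2.2x2 + 2.5x3 ≥ 6.2   (iron)
  106x1 + 189x2 + 200x3 ≥ 276   (calories)
  7x1 + 15x2 + 7x3 ≥ 14   (protein)
  1x1 + 1x2 + 33x3 ≥ 34   (carbohydrate)
  x1, x2, x3 ≥ 0.
The minimum-cost mix takes nothing from cheddar — only eggs, quinoa. Binding constraints: iron and carbohydrate.
So eggs = 1.706 servings, quinoa = 0.9786 servings.
Hence cost = 0.37·1.706 + 0.74·0.9786 = $1.3554.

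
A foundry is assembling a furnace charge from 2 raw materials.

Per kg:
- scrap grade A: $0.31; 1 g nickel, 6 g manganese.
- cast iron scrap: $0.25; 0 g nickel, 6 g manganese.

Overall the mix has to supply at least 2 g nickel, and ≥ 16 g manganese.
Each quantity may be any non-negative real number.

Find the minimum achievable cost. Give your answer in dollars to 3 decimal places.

Treat it as an LP. Let x1 = kg of scrap grade A, x2 = kg of cast iron scrap.
min 0.31x1 + 0.25x2 s.t.:
  1x1 ≥ 2   (nickel)
  6x1 + 6x2 ≥ 16   (manganese)
  x1, x2 ≥ 0.
Both inputs are positive at the optimum. There the nickel and manganese constraints are tight.
That vertex is x1 = 2, x2 = 0.6667.
Cost = 0.31·2 + 0.25·0.6667 = 0.78668.

$0.787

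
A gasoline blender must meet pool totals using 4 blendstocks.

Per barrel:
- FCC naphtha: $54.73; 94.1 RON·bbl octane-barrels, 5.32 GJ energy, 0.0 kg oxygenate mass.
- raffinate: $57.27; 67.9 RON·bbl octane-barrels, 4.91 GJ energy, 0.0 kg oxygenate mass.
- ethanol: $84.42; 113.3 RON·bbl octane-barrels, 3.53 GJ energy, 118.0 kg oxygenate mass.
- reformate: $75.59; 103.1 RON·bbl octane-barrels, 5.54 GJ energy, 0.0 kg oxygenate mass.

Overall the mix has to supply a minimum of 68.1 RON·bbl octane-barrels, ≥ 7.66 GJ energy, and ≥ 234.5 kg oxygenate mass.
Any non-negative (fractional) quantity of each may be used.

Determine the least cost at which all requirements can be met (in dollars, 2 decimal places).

Let x1 = barrels of FCC naphtha, x2 = barrels of raffinate, x3 = barrels of ethanol, x4 = barrels of reformate.
Minimise 54.73x1 + 57.27x2 + 84.42x3 + 75.59x4 subject to:
  94.1x1 + 67.9x2 + 113.3x3 + 103.1x4 ≥ 68.1   (octane-barrels)
  5.32x1 + 4.91x2 + 3.53x3 + 5.54x4 ≥ 7.66   (energy)
  118x3 ≥ 234.5   (oxygenate mass)
  x1, x2, x3, x4 ≥ 0.
The minimum-cost mix takes nothing from raffinate, reformate — only FCC naphtha, ethanol. The energy and oxygenate mass requirements are met with equality.
So FCC naphtha = 0.12122 barrels, ethanol = 1.9873 barrels.
Cost = 54.73·0.12122 + 84.42·1.9873 = 174.4022.

$174.40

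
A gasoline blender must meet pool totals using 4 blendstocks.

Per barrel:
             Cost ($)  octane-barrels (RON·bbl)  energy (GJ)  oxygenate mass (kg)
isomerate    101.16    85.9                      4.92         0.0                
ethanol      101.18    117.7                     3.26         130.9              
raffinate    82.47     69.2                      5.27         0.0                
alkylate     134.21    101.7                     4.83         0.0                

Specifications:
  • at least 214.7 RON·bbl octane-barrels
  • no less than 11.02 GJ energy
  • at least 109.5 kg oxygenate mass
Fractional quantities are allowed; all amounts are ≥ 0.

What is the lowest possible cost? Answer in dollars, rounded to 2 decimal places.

$219.34

Let x1 = barrels of isomerate, x2 = barrels of ethanol, x3 = barrels of raffinate, x4 = barrels of alkylate.
Minimize 101.16x1 + 101.18x2 + 82.47x3 + 134.21x4 subject to:
  85.9x1 + 117.7x2 + 69.2x3 + 101.7x4 ≥ 214.7   (octane-barrels)
  4.92x1 + 3.26x2 + 5.27x3 + 4.83x4 ≥ 11.02   (energy)
  130.9x2 ≥ 109.5   (oxygenate mass)
  x1, x2, x3, x4 ≥ 0.
The minimum-cost mix takes nothing from isomerate, alkylate — only ethanol, raffinate. The octane-barrels and energy requirements are met with equality.
Optimal quantities: ethanol = 0.9346 barrels, raffinate = 1.513 barrels.
Hence cost = 101.18·0.9346 + 82.47·1.513 = $219.3399.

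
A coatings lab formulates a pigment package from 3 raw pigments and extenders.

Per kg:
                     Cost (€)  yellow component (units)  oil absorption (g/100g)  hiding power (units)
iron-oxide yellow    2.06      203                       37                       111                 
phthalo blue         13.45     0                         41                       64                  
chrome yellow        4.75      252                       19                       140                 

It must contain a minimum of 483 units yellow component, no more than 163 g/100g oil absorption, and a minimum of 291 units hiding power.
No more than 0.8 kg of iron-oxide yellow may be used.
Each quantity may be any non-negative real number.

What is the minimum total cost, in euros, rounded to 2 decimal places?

Treat it as an LP. Let x1 = kg of iron-oxide yellow, x2 = kg of phthalo blue, x3 = kg of chrome yellow.
min 2.06x1 + 13.45x2 + 4.75x3 subject to:
  203x1 + 252x3 ≥ 483   (yellow component)
  37x1 + 41x2 + 19x3 ≤ 163   (oil absorption)
  111x1 + 64x2 + 140x3 ≥ 291   (hiding power)
  x1 ≤ 0.8
  x1, x2, x3 ≥ 0.
The minimum-cost mix takes nothing from phthalo blue — only iron-oxide yellow, chrome yellow. Binding constraints: hiding power and the iron-oxide yellow cap.
That vertex is x1 = 0.8, x3 = 1.444.
Total cost: 2.06·0.8 + 4.75·1.444 = 8.5070.

€8.51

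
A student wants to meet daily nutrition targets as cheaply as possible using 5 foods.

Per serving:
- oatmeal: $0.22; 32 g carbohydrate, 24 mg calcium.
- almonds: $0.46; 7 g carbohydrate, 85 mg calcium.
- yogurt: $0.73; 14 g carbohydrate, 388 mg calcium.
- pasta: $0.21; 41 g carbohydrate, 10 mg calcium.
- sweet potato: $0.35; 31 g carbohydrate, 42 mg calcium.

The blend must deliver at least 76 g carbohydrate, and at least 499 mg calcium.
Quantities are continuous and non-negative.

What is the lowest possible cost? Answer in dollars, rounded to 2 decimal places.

$1.21

Let x1 = servings of oatmeal, x2 = servings of almonds, x3 = servings of yogurt, x4 = servings of pasta, x5 = servings of sweet potato.
Minimize 0.22x1 + 0.46x2 + 0.73x3 + 0.21x4 + 0.35x5 s.t.:
  32x1 + 7x2 + 14x3 + 41x4 + 31x5 ≥ 76   (carbohydrate)
  24x1 + 85x2 + 388x3 + 10x4 + 42x5 ≥ 499   (calcium)
  x1, x2, x3, x4, x5 ≥ 0.
The optimal basis is {yogurt, pasta}; oatmeal, almonds, sweet potato drop out. There the carbohydrate and calcium constraints are tight.
That vertex is x3 = 1.249, x4 = 1.427.
Cost = 0.73·1.249 + 0.21·1.427 = 1.2114.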